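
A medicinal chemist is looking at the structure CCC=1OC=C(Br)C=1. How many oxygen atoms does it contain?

Scan the SMILES for O atoms (remember two-letter symbols like Cl and Br are single atoms).
Oxygen count: 1.

1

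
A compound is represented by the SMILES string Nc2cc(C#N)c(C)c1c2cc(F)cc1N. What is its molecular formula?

C12H10FN3

Walk through each heavy atom and fill implicit hydrogens from standard valence (C 4, N 3, O 2, S 2, halogen 1); for lowercase aromatic atoms, an aromatic c carries 1 H when it has two neighbours and 0 H with three, and aromatic n carries 0 H:
  atom 1: N, bond orders sum to 1 (valence 3) → 2 H
  atom 2: aromatic c, 3 neighbours → 0 H
  atom 3: aromatic c, 2 neighbours → 1 H
  atom 4: aromatic c, 3 neighbours → 0 H
  atom 5: C, bond orders sum to 4 (valence 4) → 0 H
  atom 6: N, bond orders sum to 3 (valence 3) → 0 H
  atom 7: aromatic c, 3 neighbours → 0 H
  atom 8: C, bond orders sum to 1 (valence 4) → 3 H
  atom 9: aromatic c, 3 neighbours → 0 H
  atom 10: aromatic c, 3 neighbours → 0 H
  atom 11: aromatic c, 2 neighbours → 1 H
  atom 12: aromatic c, 3 neighbours → 0 H
  atom 13: F (halogen, monovalent) → 0 H
  atom 14: aromatic c, 2 neighbours → 1 H
  atom 15: aromatic c, 3 neighbours → 0 H
  atom 16: N, bond orders sum to 1 (valence 3) → 2 H
Totals → C:12, H:10, F:1, N:3.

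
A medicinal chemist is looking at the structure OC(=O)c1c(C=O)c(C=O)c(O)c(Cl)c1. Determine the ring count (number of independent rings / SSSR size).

1

In SMILES, each pair of matching ring-closure digits denotes one ring-closing bond; the number of such bonds equals the number of independent rings.
Ring-closure bonds here: 1.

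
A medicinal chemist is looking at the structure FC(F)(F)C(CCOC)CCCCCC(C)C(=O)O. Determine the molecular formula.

Walk through each heavy atom and fill implicit hydrogens from standard valence (C 4, N 3, O 2, S 2, halogen 1):
  atom 1: F (halogen, monovalent) → 0 H
  atom 2: C, bond orders sum to 4 (valence 4) → 0 H
  atom 3: F (halogen, monovalent) → 0 H
  atom 4: F (halogen, monovalent) → 0 H
  atom 5: C, bond orders sum to 3 (valence 4) → 1 H
  atom 6: C, bond orders sum to 2 (valence 4) → 2 H
  atom 7: C, bond orders sum to 2 (valence 4) → 2 H
  atom 8: O, bond orders sum to 2 (valence 2) → 0 H
  atom 9: C, bond orders sum to 1 (valence 4) → 3 H
  atom 10: C, bond orders sum to 2 (valence 4) → 2 H
  atom 11: C, bond orders sum to 2 (valence 4) → 2 H
  atom 12: C, bond orders sum to 2 (valence 4) → 2 H
  atom 13: C, bond orders sum to 2 (valence 4) → 2 H
  atom 14: C, bond orders sum to 2 (valence 4) → 2 H
  atom 15: C, bond orders sum to 3 (valence 4) → 1 H
  atom 16: C, bond orders sum to 1 (valence 4) → 3 H
  atom 17: C, bond orders sum to 4 (valence 4) → 0 H
  atom 18: O, bond orders sum to 2 (valence 2) → 0 H
  atom 19: O, bond orders sum to 1 (valence 2) → 1 H
Totals → C:13, H:23, F:3, O:3.

C13H23F3O3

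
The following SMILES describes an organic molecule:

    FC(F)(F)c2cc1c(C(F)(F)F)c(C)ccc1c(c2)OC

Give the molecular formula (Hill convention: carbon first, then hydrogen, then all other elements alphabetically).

Walk through each heavy atom and fill implicit hydrogens from standard valence (C 4, N 3, O 2, S 2, halogen 1); for lowercase aromatic atoms, an aromatic c carries 1 H when it has two neighbours and 0 H with three, and aromatic n carries 0 H:
  atom 1: F (halogen, monovalent) → 0 H
  atom 2: C, bond orders sum to 4 (valence 4) → 0 H
  atom 3: F (halogen, monovalent) → 0 H
  atom 4: F (halogen, monovalent) → 0 H
  atom 5: aromatic c, 3 neighbours → 0 H
  atom 6: aromatic c, 2 neighbours → 1 H
  atom 7: aromatic c, 3 neighbours → 0 H
  atom 8: aromatic c, 3 neighbours → 0 H
  atom 9: C, bond orders sum to 4 (valence 4) → 0 H
  atom 10: F (halogen, monovalent) → 0 H
  atom 11: F (halogen, monovalent) → 0 H
  atom 12: F (halogen, monovalent) → 0 H
  atom 13: aromatic c, 3 neighbours → 0 H
  atom 14: C, bond orders sum to 1 (valence 4) → 3 H
  atom 15: aromatic c, 2 neighbours → 1 H
  atom 16: aromatic c, 2 neighbours → 1 H
  atom 17: aromatic c, 3 neighbours → 0 H
  atom 18: aromatic c, 3 neighbours → 0 H
  atom 19: aromatic c, 2 neighbours → 1 H
  atom 20: O, bond orders sum to 2 (valence 2) → 0 H
  atom 21: C, bond orders sum to 1 (valence 4) → 3 H
Totals → C:14, H:10, F:6, O:1.
In Hill order: C14H10F6O.

C14H10F6O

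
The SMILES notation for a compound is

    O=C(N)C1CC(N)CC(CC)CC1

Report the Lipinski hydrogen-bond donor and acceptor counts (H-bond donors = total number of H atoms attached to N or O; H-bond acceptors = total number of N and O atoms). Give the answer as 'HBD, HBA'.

4, 3

Donors: find every N or O and count the H atoms it carries.
  atom 1 (O): bond orders sum to 2 → 0 H
  atom 3 (N): bond orders sum to 1 → 2 H
  atom 7 (N): bond orders sum to 1 → 2 H
Lipinski HBD = 4.
Acceptors: N atoms = 2, O atoms = 1 → HBA = 3.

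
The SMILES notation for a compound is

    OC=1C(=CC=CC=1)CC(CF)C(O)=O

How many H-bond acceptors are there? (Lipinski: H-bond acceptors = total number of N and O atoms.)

N atoms: 0; O atoms: 3.
Lipinski HBA = 0 + 3 = 3.

3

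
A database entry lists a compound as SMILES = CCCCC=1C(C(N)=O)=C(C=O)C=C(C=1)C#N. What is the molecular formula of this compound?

C13H14N2O2

Walk through each heavy atom and fill implicit hydrogens from standard valence (C 4, N 3, O 2, S 2, halogen 1):
  atom 1: C, bond orders sum to 1 (valence 4) → 3 H
  atom 2: C, bond orders sum to 2 (valence 4) → 2 H
  atom 3: C, bond orders sum to 2 (valence 4) → 2 H
  atom 4: C, bond orders sum to 2 (valence 4) → 2 H
  atom 5: C, bond orders sum to 4 (valence 4) → 0 H
  atom 6: C, bond orders sum to 4 (valence 4) → 0 H
  atom 7: C, bond orders sum to 4 (valence 4) → 0 H
  atom 8: N, bond orders sum to 1 (valence 3) → 2 H
  atom 9: O, bond orders sum to 2 (valence 2) → 0 H
  atom 10: C, bond orders sum to 4 (valence 4) → 0 H
  atom 11: C, bond orders sum to 3 (valence 4) → 1 H
  atom 12: O, bond orders sum to 2 (valence 2) → 0 H
  atom 13: C, bond orders sum to 3 (valence 4) → 1 H
  atom 14: C, bond orders sum to 4 (valence 4) → 0 H
  atom 15: C, bond orders sum to 3 (valence 4) → 1 H
  atom 16: C, bond orders sum to 4 (valence 4) → 0 H
  atom 17: N, bond orders sum to 3 (valence 3) → 0 H
Totals → C:13, H:14, N:2, O:2.
In Hill order: C13H14N2O2.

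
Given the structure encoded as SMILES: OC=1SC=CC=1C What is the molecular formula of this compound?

C5H6OS

Walk through each heavy atom and fill implicit hydrogens from standard valence (C 4, N 3, O 2, S 2, halogen 1):
  atom 1: O, bond orders sum to 1 (valence 2) → 1 H
  atom 2: C, bond orders sum to 4 (valence 4) → 0 H
  atom 3: S, bond orders sum to 2 (valence 2) → 0 H
  atom 4: C, bond orders sum to 3 (valence 4) → 1 H
  atom 5: C, bond orders sum to 3 (valence 4) → 1 H
  atom 6: C, bond orders sum to 4 (valence 4) → 0 H
  atom 7: C, bond orders sum to 1 (valence 4) → 3 H
Totals → C:5, H:6, O:1, S:1.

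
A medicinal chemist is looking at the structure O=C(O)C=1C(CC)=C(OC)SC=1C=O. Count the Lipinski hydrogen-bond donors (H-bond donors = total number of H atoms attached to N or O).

1

Donors: find every N or O and count the H atoms it carries.
  atom 1 (O): bond orders sum to 2 → 0 H
  atom 3 (O): bond orders sum to 1 → 1 H
  atom 9 (O): bond orders sum to 2 → 0 H
  atom 14 (O): bond orders sum to 2 → 0 H
Lipinski HBD = 1.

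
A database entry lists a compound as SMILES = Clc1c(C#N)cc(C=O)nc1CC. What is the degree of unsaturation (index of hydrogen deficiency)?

Molecular formula: C9H7ClN2O.
DoU = (2C + 2 + N − H − X) / 2, where X is the halogen count and O/S are ignored.
    = (2·9 + 2 + 2 − 7 − 1) / 2 = 14 / 2 = 7.

7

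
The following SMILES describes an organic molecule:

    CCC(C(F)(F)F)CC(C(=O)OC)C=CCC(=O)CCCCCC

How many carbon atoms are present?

Count every carbon token in the SMILES (each C, including those in ring-closure positions and inside branches).
Carbon count: 18.

18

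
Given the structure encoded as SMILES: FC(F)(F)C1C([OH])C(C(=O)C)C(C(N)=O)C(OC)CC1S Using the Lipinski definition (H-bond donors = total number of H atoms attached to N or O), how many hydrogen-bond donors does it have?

Donors: find every N or O and count the H atoms it carries.
  atom 7 (O): bond orders sum to 1 → 1 H
  atom 10 (O): bond orders sum to 2 → 0 H
  atom 14 (N): bond orders sum to 1 → 2 H
  atom 15 (O): bond orders sum to 2 → 0 H
  atom 17 (O): bond orders sum to 2 → 0 H
Lipinski HBD = 3.

3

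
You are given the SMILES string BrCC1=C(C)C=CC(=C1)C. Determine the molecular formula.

C9H11Br

Walk through each heavy atom and fill implicit hydrogens from standard valence (C 4, N 3, O 2, S 2, halogen 1):
  atom 1: Br (halogen, monovalent) → 0 H
  atom 2: C, bond orders sum to 2 (valence 4) → 2 H
  atom 3: C, bond orders sum to 4 (valence 4) → 0 H
  atom 4: C, bond orders sum to 4 (valence 4) → 0 H
  atom 5: C, bond orders sum to 1 (valence 4) → 3 H
  atom 6: C, bond orders sum to 3 (valence 4) → 1 H
  atom 7: C, bond orders sum to 3 (valence 4) → 1 H
  atom 8: C, bond orders sum to 4 (valence 4) → 0 H
  atom 9: C, bond orders sum to 3 (valence 4) → 1 H
  atom 10: C, bond orders sum to 1 (valence 4) → 3 H
Totals → C:9, H:11, Br:1.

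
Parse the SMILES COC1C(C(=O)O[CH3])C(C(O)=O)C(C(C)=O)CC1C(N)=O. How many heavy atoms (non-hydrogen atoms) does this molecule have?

Every atom symbol written in the SMILES (organic subset) is one heavy atom; implicit H are not written.
Heavy atoms by element → C:13, N:1, O:7.
Total: 21.

21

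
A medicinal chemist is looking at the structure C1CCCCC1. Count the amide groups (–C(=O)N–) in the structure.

0

Scan the SMILES for the amide motif — none present.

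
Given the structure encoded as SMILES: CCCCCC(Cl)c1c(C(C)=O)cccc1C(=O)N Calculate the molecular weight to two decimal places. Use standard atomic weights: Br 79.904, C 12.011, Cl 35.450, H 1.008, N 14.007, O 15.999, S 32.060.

281.78 g/mol

First, the molecular formula is C15H20ClNO2 (counting implicit H from valence).
  C: 15 × 12.011 = 180.165
  Cl: 1 × 35.450 = 35.450
  H: 20 × 1.008 = 20.160
  N: 1 × 14.007 = 14.007
  O: 2 × 15.999 = 31.998
Sum: 15×12.011 + 1×35.450 + 20×1.008 + 1×14.007 + 2×15.999 = 281.780 → 281.78 g/mol.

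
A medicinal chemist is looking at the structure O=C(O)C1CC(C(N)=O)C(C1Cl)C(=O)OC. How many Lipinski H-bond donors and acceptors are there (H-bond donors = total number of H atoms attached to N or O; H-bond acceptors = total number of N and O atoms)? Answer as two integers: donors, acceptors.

3, 6

Donors: find every N or O and count the H atoms it carries.
  atom 1 (O): bond orders sum to 2 → 0 H
  atom 3 (O): bond orders sum to 1 → 1 H
  atom 8 (N): bond orders sum to 1 → 2 H
  atom 9 (O): bond orders sum to 2 → 0 H
  atom 14 (O): bond orders sum to 2 → 0 H
  atom 15 (O): bond orders sum to 2 → 0 H
Lipinski HBD = 3.
Acceptors: N atoms = 1, O atoms = 5 → HBA = 6.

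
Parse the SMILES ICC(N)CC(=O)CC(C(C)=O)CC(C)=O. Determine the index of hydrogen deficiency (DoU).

Molecular formula: C11H18INO3.
DoU = (2C + 2 + N − H − X) / 2, where X is the halogen count and O/S are ignored.
    = (2·11 + 2 + 1 − 18 − 1) / 2 = 6 / 2 = 3.

3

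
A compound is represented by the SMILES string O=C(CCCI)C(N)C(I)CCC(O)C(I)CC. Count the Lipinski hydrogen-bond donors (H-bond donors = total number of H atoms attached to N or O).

3

Donors: find every N or O and count the H atoms it carries.
  atom 1 (O): bond orders sum to 2 → 0 H
  atom 8 (N): bond orders sum to 1 → 2 H
  atom 14 (O): bond orders sum to 1 → 1 H
Lipinski HBD = 3.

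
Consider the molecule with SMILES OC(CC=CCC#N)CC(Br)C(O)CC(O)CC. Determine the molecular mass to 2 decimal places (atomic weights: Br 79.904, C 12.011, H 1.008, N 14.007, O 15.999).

First, the molecular formula is C13H22BrNO3 (counting implicit H from valence).
  Br: 1 × 79.904 = 79.904
  C: 13 × 12.011 = 156.143
  H: 22 × 1.008 = 22.176
  N: 1 × 14.007 = 14.007
  O: 3 × 15.999 = 47.997
Sum: 1×79.904 + 13×12.011 + 22×1.008 + 1×14.007 + 3×15.999 = 320.227 → 320.23 g/mol.

320.23 g/mol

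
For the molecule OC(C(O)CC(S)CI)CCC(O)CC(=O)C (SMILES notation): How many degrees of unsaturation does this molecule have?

Degree of unsaturation = (number of rings) + (number of π bonds).
Ring closures in the SMILES: 0.
π bonds: 1 double bond (each 1 DoU) → 1 DoU from unsaturation.
Total DoU = 0 + 1 = 1.

1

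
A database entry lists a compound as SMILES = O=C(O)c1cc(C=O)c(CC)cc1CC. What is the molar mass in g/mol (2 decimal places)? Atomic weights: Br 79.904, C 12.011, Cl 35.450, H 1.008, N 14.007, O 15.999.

First, the molecular formula is C12H14O3 (counting implicit H from valence).
  C: 12 × 12.011 = 144.132
  H: 14 × 1.008 = 14.112
  O: 3 × 15.999 = 47.997
Sum: 12×12.011 + 14×1.008 + 3×15.999 = 206.241 → 206.24 g/mol.

206.24 g/mol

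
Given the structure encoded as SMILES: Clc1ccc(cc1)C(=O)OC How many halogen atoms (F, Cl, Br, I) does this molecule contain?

Halogen atoms appear at heavy-atom position 1 (1×Cl).
Other groups present: 1 ester.
Halogen count: 1.

1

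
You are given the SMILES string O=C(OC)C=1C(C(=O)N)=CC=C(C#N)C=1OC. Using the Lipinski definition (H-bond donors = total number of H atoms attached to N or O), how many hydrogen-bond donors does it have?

2

Donors: find every N or O and count the H atoms it carries.
  atom 1 (O): bond orders sum to 2 → 0 H
  atom 3 (O): bond orders sum to 2 → 0 H
  atom 8 (O): bond orders sum to 2 → 0 H
  atom 9 (N): bond orders sum to 1 → 2 H
  atom 14 (N): bond orders sum to 3 → 0 H
  atom 16 (O): bond orders sum to 2 → 0 H
Lipinski HBD = 2.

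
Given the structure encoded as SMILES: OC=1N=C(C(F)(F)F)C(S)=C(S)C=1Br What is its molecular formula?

Walk through each heavy atom and fill implicit hydrogens from standard valence (C 4, N 3, O 2, S 2, halogen 1):
  atom 1: O, bond orders sum to 1 (valence 2) → 1 H
  atom 2: C, bond orders sum to 4 (valence 4) → 0 H
  atom 3: N, bond orders sum to 3 (valence 3) → 0 H
  atom 4: C, bond orders sum to 4 (valence 4) → 0 H
  atom 5: C, bond orders sum to 4 (valence 4) → 0 H
  atom 6: F (halogen, monovalent) → 0 H
  atom 7: F (halogen, monovalent) → 0 H
  atom 8: F (halogen, monovalent) → 0 H
  atom 9: C, bond orders sum to 4 (valence 4) → 0 H
  atom 10: S, bond orders sum to 1 (valence 2) → 1 H
  atom 11: C, bond orders sum to 4 (valence 4) → 0 H
  atom 12: S, bond orders sum to 1 (valence 2) → 1 H
  atom 13: C, bond orders sum to 4 (valence 4) → 0 H
  atom 14: Br (halogen, monovalent) → 0 H
Totals → C:6, H:3, Br:1, F:3, N:1, O:1, S:2.
In Hill order: C6H3BrF3NOS2.

C6H3BrF3NOS2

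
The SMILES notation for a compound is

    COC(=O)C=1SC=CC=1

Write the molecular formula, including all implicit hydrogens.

Walk through each heavy atom and fill implicit hydrogens from standard valence (C 4, N 3, O 2, S 2, halogen 1):
  atom 1: C, bond orders sum to 1 (valence 4) → 3 H
  atom 2: O, bond orders sum to 2 (valence 2) → 0 H
  atom 3: C, bond orders sum to 4 (valence 4) → 0 H
  atom 4: O, bond orders sum to 2 (valence 2) → 0 H
  atom 5: C, bond orders sum to 4 (valence 4) → 0 H
  atom 6: S, bond orders sum to 2 (valence 2) → 0 H
  atom 7: C, bond orders sum to 3 (valence 4) → 1 H
  atom 8: C, bond orders sum to 3 (valence 4) → 1 H
  atom 9: C, bond orders sum to 3 (valence 4) → 1 H
Totals → C:6, H:6, O:2, S:1.

C6H6O2S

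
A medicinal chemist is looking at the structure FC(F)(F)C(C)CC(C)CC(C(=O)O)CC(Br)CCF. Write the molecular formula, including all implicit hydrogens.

Walk through each heavy atom and fill implicit hydrogens from standard valence (C 4, N 3, O 2, S 2, halogen 1):
  atom 1: F (halogen, monovalent) → 0 H
  atom 2: C, bond orders sum to 4 (valence 4) → 0 H
  atom 3: F (halogen, monovalent) → 0 H
  atom 4: F (halogen, monovalent) → 0 H
  atom 5: C, bond orders sum to 3 (valence 4) → 1 H
  atom 6: C, bond orders sum to 1 (valence 4) → 3 H
  atom 7: C, bond orders sum to 2 (valence 4) → 2 H
  atom 8: C, bond orders sum to 3 (valence 4) → 1 H
  atom 9: C, bond orders sum to 1 (valence 4) → 3 H
  atom 10: C, bond orders sum to 2 (valence 4) → 2 H
  atom 11: C, bond orders sum to 3 (valence 4) → 1 H
  atom 12: C, bond orders sum to 4 (valence 4) → 0 H
  atom 13: O, bond orders sum to 2 (valence 2) → 0 H
  atom 14: O, bond orders sum to 1 (valence 2) → 1 H
  atom 15: C, bond orders sum to 2 (valence 4) → 2 H
  atom 16: C, bond orders sum to 3 (valence 4) → 1 H
  atom 17: Br (halogen, monovalent) → 0 H
  atom 18: C, bond orders sum to 2 (valence 4) → 2 H
  atom 19: C, bond orders sum to 2 (valence 4) → 2 H
  atom 20: F (halogen, monovalent) → 0 H
Totals → C:13, H:21, Br:1, F:4, O:2.
In Hill order: C13H21BrF4O2.

C13H21BrF4O2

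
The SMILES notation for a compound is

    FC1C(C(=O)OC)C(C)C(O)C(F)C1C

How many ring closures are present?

1

In SMILES, each pair of matching ring-closure digits denotes one ring-closing bond; the number of such bonds equals the number of independent rings.
Ring-closure bonds here: 1.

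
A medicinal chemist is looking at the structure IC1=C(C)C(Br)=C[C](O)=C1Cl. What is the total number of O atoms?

1

Scan the SMILES for O atoms (remember two-letter symbols like Cl and Br are single atoms).
Oxygen count: 1.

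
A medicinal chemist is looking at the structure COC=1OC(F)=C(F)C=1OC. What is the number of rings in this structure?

In SMILES, each pair of matching ring-closure digits denotes one ring-closing bond; the number of such bonds equals the number of independent rings.
Ring-closure bonds here: 1.

1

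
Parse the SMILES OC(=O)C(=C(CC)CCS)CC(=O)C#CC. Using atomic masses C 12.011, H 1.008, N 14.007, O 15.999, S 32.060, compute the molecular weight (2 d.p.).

First, the molecular formula is C12H16O3S (counting implicit H from valence).
  C: 12 × 12.011 = 144.132
  H: 16 × 1.008 = 16.128
  O: 3 × 15.999 = 47.997
  S: 1 × 32.060 = 32.060
Sum: 12×12.011 + 16×1.008 + 3×15.999 + 1×32.060 = 240.317 → 240.32 g/mol.

240.32 g/mol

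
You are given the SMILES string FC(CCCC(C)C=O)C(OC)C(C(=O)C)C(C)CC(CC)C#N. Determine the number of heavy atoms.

Every atom symbol written in the SMILES (organic subset) is one heavy atom; implicit H are not written.
Heavy atoms by element → C:19, F:1, N:1, O:3.
Total: 24.

24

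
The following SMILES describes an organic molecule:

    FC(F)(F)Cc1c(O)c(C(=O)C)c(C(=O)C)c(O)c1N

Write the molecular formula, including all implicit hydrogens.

Walk through each heavy atom and fill implicit hydrogens from standard valence (C 4, N 3, O 2, S 2, halogen 1); for lowercase aromatic atoms, an aromatic c carries 1 H when it has two neighbours and 0 H with three, and aromatic n carries 0 H:
  atom 1: F (halogen, monovalent) → 0 H
  atom 2: C, bond orders sum to 4 (valence 4) → 0 H
  atom 3: F (halogen, monovalent) → 0 H
  atom 4: F (halogen, monovalent) → 0 H
  atom 5: C, bond orders sum to 2 (valence 4) → 2 H
  atom 6: aromatic c, 3 neighbours → 0 H
  atom 7: aromatic c, 3 neighbours → 0 H
  atom 8: O, bond orders sum to 1 (valence 2) → 1 H
  atom 9: aromatic c, 3 neighbours → 0 H
  atom 10: C, bond orders sum to 4 (valence 4) → 0 H
  atom 11: O, bond orders sum to 2 (valence 2) → 0 H
  atom 12: C, bond orders sum to 1 (valence 4) → 3 H
  atom 13: aromatic c, 3 neighbours → 0 H
  atom 14: C, bond orders sum to 4 (valence 4) → 0 H
  atom 15: O, bond orders sum to 2 (valence 2) → 0 H
  atom 16: C, bond orders sum to 1 (valence 4) → 3 H
  atom 17: aromatic c, 3 neighbours → 0 H
  atom 18: O, bond orders sum to 1 (valence 2) → 1 H
  atom 19: aromatic c, 3 neighbours → 0 H
  atom 20: N, bond orders sum to 1 (valence 3) → 2 H
Totals → C:12, H:12, F:3, N:1, O:4.
In Hill order: C12H12F3NO4.

C12H12F3NO4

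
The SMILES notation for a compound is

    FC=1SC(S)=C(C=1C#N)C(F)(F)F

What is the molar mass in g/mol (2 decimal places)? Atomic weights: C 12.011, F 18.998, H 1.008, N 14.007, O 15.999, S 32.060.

227.19 g/mol

First, the molecular formula is C6HF4NS2 (counting implicit H from valence).
  C: 6 × 12.011 = 72.066
  F: 4 × 18.998 = 75.992
  H: 1 × 1.008 = 1.008
  N: 1 × 14.007 = 14.007
  S: 2 × 32.060 = 64.120
Sum: 6×12.011 + 4×18.998 + 1×1.008 + 1×14.007 + 2×32.060 = 227.193 → 227.19 g/mol.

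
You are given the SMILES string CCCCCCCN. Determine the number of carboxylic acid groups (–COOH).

Scan the SMILES for the carboxylic acid motif — none present.
Groups that are present: 1 primary amine.

0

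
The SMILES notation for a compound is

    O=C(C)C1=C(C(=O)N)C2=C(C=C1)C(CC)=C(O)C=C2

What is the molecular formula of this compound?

C15H15NO3

Walk through each heavy atom and fill implicit hydrogens from standard valence (C 4, N 3, O 2, S 2, halogen 1):
  atom 1: O, bond orders sum to 2 (valence 2) → 0 H
  atom 2: C, bond orders sum to 4 (valence 4) → 0 H
  atom 3: C, bond orders sum to 1 (valence 4) → 3 H
  atom 4: C, bond orders sum to 4 (valence 4) → 0 H
  atom 5: C, bond orders sum to 4 (valence 4) → 0 H
  atom 6: C, bond orders sum to 4 (valence 4) → 0 H
  atom 7: O, bond orders sum to 2 (valence 2) → 0 H
  atom 8: N, bond orders sum to 1 (valence 3) → 2 H
  atom 9: C, bond orders sum to 4 (valence 4) → 0 H
  atom 10: C, bond orders sum to 4 (valence 4) → 0 H
  atom 11: C, bond orders sum to 3 (valence 4) → 1 H
  atom 12: C, bond orders sum to 3 (valence 4) → 1 H
  atom 13: C, bond orders sum to 4 (valence 4) → 0 H
  atom 14: C, bond orders sum to 2 (valence 4) → 2 H
  atom 15: C, bond orders sum to 1 (valence 4) → 3 H
  atom 16: C, bond orders sum to 4 (valence 4) → 0 H
  atom 17: O, bond orders sum to 1 (valence 2) → 1 H
  atom 18: C, bond orders sum to 3 (valence 4) → 1 H
  atom 19: C, bond orders sum to 3 (valence 4) → 1 H
Totals → C:15, H:15, N:1, O:3.
In Hill order: C15H15NO3.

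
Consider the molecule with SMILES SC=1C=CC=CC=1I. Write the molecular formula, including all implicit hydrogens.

C6H5IS

Walk through each heavy atom and fill implicit hydrogens from standard valence (C 4, N 3, O 2, S 2, halogen 1):
  atom 1: S, bond orders sum to 1 (valence 2) → 1 H
  atom 2: C, bond orders sum to 4 (valence 4) → 0 H
  atom 3: C, bond orders sum to 3 (valence 4) → 1 H
  atom 4: C, bond orders sum to 3 (valence 4) → 1 H
  atom 5: C, bond orders sum to 3 (valence 4) → 1 H
  atom 6: C, bond orders sum to 3 (valence 4) → 1 H
  atom 7: C, bond orders sum to 4 (valence 4) → 0 H
  atom 8: I (halogen, monovalent) → 0 H
Totals → C:6, H:5, I:1, S:1.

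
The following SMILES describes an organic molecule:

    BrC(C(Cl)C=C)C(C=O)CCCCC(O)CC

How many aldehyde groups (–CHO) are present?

The aldehyde motif appears at heavy-atom position 8 in the SMILES.
Other groups present: 1 alkene, 1 hydroxyl.
Aldehyde count: 1.

1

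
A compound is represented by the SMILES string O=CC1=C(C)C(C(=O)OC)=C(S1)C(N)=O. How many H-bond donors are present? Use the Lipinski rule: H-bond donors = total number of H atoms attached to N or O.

Donors: find every N or O and count the H atoms it carries.
  atom 1 (O): bond orders sum to 2 → 0 H
  atom 8 (O): bond orders sum to 2 → 0 H
  atom 9 (O): bond orders sum to 2 → 0 H
  atom 14 (N): bond orders sum to 1 → 2 H
  atom 15 (O): bond orders sum to 2 → 0 H
Lipinski HBD = 2.

2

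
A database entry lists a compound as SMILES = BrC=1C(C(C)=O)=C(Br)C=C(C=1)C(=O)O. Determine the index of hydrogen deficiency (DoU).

6

Degree of unsaturation = (number of rings) + (number of π bonds).
Ring closures in the SMILES: 1.
π bonds: 5 double bonds (each 1 DoU) → 5 DoU from unsaturation.
Total DoU = 1 + 5 = 6.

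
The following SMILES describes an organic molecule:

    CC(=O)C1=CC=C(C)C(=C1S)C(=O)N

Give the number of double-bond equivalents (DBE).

6

Degree of unsaturation = (number of rings) + (number of π bonds).
Ring closures in the SMILES: 1.
π bonds: 5 double bonds (each 1 DoU) → 5 DoU from unsaturation.
Total DoU = 1 + 5 = 6.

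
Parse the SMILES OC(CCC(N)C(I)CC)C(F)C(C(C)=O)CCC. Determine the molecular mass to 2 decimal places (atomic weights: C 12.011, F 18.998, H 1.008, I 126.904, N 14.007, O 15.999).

387.28 g/mol

First, the molecular formula is C14H27FINO2 (counting implicit H from valence).
  C: 14 × 12.011 = 168.154
  F: 1 × 18.998 = 18.998
  H: 27 × 1.008 = 27.216
  I: 1 × 126.904 = 126.904
  N: 1 × 14.007 = 14.007
  O: 2 × 15.999 = 31.998
Sum: 14×12.011 + 1×18.998 + 27×1.008 + 1×126.904 + 1×14.007 + 2×15.999 = 387.277 → 387.28 g/mol.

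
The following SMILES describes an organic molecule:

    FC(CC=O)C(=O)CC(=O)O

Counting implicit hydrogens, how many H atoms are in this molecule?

Walk through each heavy atom and fill implicit hydrogens from standard valence (C 4, N 3, O 2, S 2, halogen 1):
  atom 1: F (halogen, monovalent) → 0 H
  atom 2: C, bond orders sum to 3 (valence 4) → 1 H
  atom 3: C, bond orders sum to 2 (valence 4) → 2 H
  atom 4: C, bond orders sum to 3 (valence 4) → 1 H
  atom 5: O, bond orders sum to 2 (valence 2) → 0 H
  atom 6: C, bond orders sum to 4 (valence 4) → 0 H
  atom 7: O, bond orders sum to 2 (valence 2) → 0 H
  atom 8: C, bond orders sum to 2 (valence 4) → 2 H
  atom 9: C, bond orders sum to 4 (valence 4) → 0 H
  atom 10: O, bond orders sum to 2 (valence 2) → 0 H
  atom 11: O, bond orders sum to 1 (valence 2) → 1 H
Total hydrogens: 7.

7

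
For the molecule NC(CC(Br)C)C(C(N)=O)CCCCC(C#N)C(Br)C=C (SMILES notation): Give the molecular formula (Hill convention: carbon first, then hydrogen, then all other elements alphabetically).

C15H25Br2N3O

Walk through each heavy atom and fill implicit hydrogens from standard valence (C 4, N 3, O 2, S 2, halogen 1):
  atom 1: N, bond orders sum to 1 (valence 3) → 2 H
  atom 2: C, bond orders sum to 3 (valence 4) → 1 H
  atom 3: C, bond orders sum to 2 (valence 4) → 2 H
  atom 4: C, bond orders sum to 3 (valence 4) → 1 H
  atom 5: Br (halogen, monovalent) → 0 H
  atom 6: C, bond orders sum to 1 (valence 4) → 3 H
  atom 7: C, bond orders sum to 3 (valence 4) → 1 H
  atom 8: C, bond orders sum to 4 (valence 4) → 0 H
  atom 9: N, bond orders sum to 1 (valence 3) → 2 H
  atom 10: O, bond orders sum to 2 (valence 2) → 0 H
  atom 11: C, bond orders sum to 2 (valence 4) → 2 H
  atom 12: C, bond orders sum to 2 (valence 4) → 2 H
  atom 13: C, bond orders sum to 2 (valence 4) → 2 H
  atom 14: C, bond orders sum to 2 (valence 4) → 2 H
  atom 15: C, bond orders sum to 3 (valence 4) → 1 H
  atom 16: C, bond orders sum to 4 (valence 4) → 0 H
  atom 17: N, bond orders sum to 3 (valence 3) → 0 H
  atom 18: C, bond orders sum to 3 (valence 4) → 1 H
  atom 19: Br (halogen, monovalent) → 0 H
  atom 20: C, bond orders sum to 3 (valence 4) → 1 H
  atom 21: C, bond orders sum to 2 (valence 4) → 2 H
Totals → C:15, H:25, Br:2, N:3, O:1.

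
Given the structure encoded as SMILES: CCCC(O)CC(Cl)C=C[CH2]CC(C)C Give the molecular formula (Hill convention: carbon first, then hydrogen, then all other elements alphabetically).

C13H25ClO

Walk through each heavy atom and fill implicit hydrogens from standard valence (C 4, N 3, O 2, S 2, halogen 1):
  atom 1: C, bond orders sum to 1 (valence 4) → 3 H
  atom 2: C, bond orders sum to 2 (valence 4) → 2 H
  atom 3: C, bond orders sum to 2 (valence 4) → 2 H
  atom 4: C, bond orders sum to 3 (valence 4) → 1 H
  atom 5: O, bond orders sum to 1 (valence 2) → 1 H
  atom 6: C, bond orders sum to 2 (valence 4) → 2 H
  atom 7: C, bond orders sum to 3 (valence 4) → 1 H
  atom 8: Cl (halogen, monovalent) → 0 H
  atom 9: C, bond orders sum to 3 (valence 4) → 1 H
  atom 10: C, bond orders sum to 3 (valence 4) → 1 H
  atom 11: C with explicit H count 2
  atom 12: C, bond orders sum to 2 (valence 4) → 2 H
  atom 13: C, bond orders sum to 3 (valence 4) → 1 H
  atom 14: C, bond orders sum to 1 (valence 4) → 3 H
  atom 15: C, bond orders sum to 1 (valence 4) → 3 H
Totals → C:13, H:25, Cl:1, O:1.
In Hill order: C13H25ClO.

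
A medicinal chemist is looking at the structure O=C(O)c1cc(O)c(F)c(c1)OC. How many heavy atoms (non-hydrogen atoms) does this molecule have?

13

Every atom symbol written in the SMILES (organic subset) is one heavy atom; implicit H are not written.
Heavy atoms by element → C:8, F:1, O:4.
Total: 13.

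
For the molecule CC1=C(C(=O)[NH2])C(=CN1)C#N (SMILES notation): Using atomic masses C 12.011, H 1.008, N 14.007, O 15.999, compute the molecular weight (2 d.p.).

First, the molecular formula is C7H7N3O (counting implicit H from valence).
  C: 7 × 12.011 = 84.077
  H: 7 × 1.008 = 7.056
  N: 3 × 14.007 = 42.021
  O: 1 × 15.999 = 15.999
Sum: 7×12.011 + 7×1.008 + 3×14.007 + 1×15.999 = 149.153 → 149.15 g/mol.

149.15 g/mol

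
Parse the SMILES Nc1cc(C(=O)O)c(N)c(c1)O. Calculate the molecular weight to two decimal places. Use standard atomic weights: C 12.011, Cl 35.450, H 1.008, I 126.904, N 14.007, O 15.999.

168.15 g/mol

First, the molecular formula is C7H8N2O3 (counting implicit H from valence).
  C: 7 × 12.011 = 84.077
  H: 8 × 1.008 = 8.064
  N: 2 × 14.007 = 28.014
  O: 3 × 15.999 = 47.997
Sum: 7×12.011 + 8×1.008 + 2×14.007 + 3×15.999 = 168.152 → 168.15 g/mol.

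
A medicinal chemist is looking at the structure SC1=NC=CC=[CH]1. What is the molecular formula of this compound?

C5H5NS

Walk through each heavy atom and fill implicit hydrogens from standard valence (C 4, N 3, O 2, S 2, halogen 1):
  atom 1: S, bond orders sum to 1 (valence 2) → 1 H
  atom 2: C, bond orders sum to 4 (valence 4) → 0 H
  atom 3: N, bond orders sum to 3 (valence 3) → 0 H
  atom 4: C, bond orders sum to 3 (valence 4) → 1 H
  atom 5: C, bond orders sum to 3 (valence 4) → 1 H
  atom 6: C, bond orders sum to 3 (valence 4) → 1 H
  atom 7: C with explicit H count 1
Totals → C:5, H:5, N:1, S:1.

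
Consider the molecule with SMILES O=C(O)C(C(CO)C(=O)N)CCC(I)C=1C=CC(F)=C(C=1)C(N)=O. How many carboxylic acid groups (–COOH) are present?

The carboxylic acid motif appears at heavy-atom position 2 in the SMILES.
Other groups present: 2 amide, 1 hydroxyl.
Carboxylic acid count: 1.

1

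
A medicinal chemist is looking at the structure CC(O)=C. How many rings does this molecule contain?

In SMILES, each pair of matching ring-closure digits denotes one ring-closing bond; the number of such bonds equals the number of independent rings.
Ring-closure bonds here: 0.

0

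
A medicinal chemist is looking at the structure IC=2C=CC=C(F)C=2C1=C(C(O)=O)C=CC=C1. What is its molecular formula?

C13H8FIO2

Walk through each heavy atom and fill implicit hydrogens from standard valence (C 4, N 3, O 2, S 2, halogen 1):
  atom 1: I (halogen, monovalent) → 0 H
  atom 2: C, bond orders sum to 4 (valence 4) → 0 H
  atom 3: C, bond orders sum to 3 (valence 4) → 1 H
  atom 4: C, bond orders sum to 3 (valence 4) → 1 H
  atom 5: C, bond orders sum to 3 (valence 4) → 1 H
  atom 6: C, bond orders sum to 4 (valence 4) → 0 H
  atom 7: F (halogen, monovalent) → 0 H
  atom 8: C, bond orders sum to 4 (valence 4) → 0 H
  atom 9: C, bond orders sum to 4 (valence 4) → 0 H
  atom 10: C, bond orders sum to 4 (valence 4) → 0 H
  atom 11: C, bond orders sum to 4 (valence 4) → 0 H
  atom 12: O, bond orders sum to 1 (valence 2) → 1 H
  atom 13: O, bond orders sum to 2 (valence 2) → 0 H
  atom 14: C, bond orders sum to 3 (valence 4) → 1 H
  atom 15: C, bond orders sum to 3 (valence 4) → 1 H
  atom 16: C, bond orders sum to 3 (valence 4) → 1 H
  atom 17: C, bond orders sum to 3 (valence 4) → 1 H
Totals → C:13, H:8, F:1, I:1, O:2.
In Hill order: C13H8FIO2.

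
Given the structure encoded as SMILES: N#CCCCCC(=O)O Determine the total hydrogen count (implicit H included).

9

Walk through each heavy atom and fill implicit hydrogens from standard valence (C 4, N 3, O 2, S 2, halogen 1):
  atom 1: N, bond orders sum to 3 (valence 3) → 0 H
  atom 2: C, bond orders sum to 4 (valence 4) → 0 H
  atom 3: C, bond orders sum to 2 (valence 4) → 2 H
  atom 4: C, bond orders sum to 2 (valence 4) → 2 H
  atom 5: C, bond orders sum to 2 (valence 4) → 2 H
  atom 6: C, bond orders sum to 2 (valence 4) → 2 H
  atom 7: C, bond orders sum to 4 (valence 4) → 0 H
  atom 8: O, bond orders sum to 2 (valence 2) → 0 H
  atom 9: O, bond orders sum to 1 (valence 2) → 1 H
Total hydrogens: 9.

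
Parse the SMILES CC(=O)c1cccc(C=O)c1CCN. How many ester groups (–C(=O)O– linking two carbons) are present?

Scan the SMILES for the ester motif — none present.
Groups that are present: 1 aldehyde, 1 ketone, 1 primary amine.

0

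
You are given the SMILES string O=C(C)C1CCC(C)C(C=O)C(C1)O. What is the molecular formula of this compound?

C11H18O3

Walk through each heavy atom and fill implicit hydrogens from standard valence (C 4, N 3, O 2, S 2, halogen 1):
  atom 1: O, bond orders sum to 2 (valence 2) → 0 H
  atom 2: C, bond orders sum to 4 (valence 4) → 0 H
  atom 3: C, bond orders sum to 1 (valence 4) → 3 H
  atom 4: C, bond orders sum to 3 (valence 4) → 1 H
  atom 5: C, bond orders sum to 2 (valence 4) → 2 H
  atom 6: C, bond orders sum to 2 (valence 4) → 2 H
  atom 7: C, bond orders sum to 3 (valence 4) → 1 H
  atom 8: C, bond orders sum to 1 (valence 4) → 3 H
  atom 9: C, bond orders sum to 3 (valence 4) → 1 H
  atom 10: C, bond orders sum to 3 (valence 4) → 1 H
  atom 11: O, bond orders sum to 2 (valence 2) → 0 H
  atom 12: C, bond orders sum to 3 (valence 4) → 1 H
  atom 13: C, bond orders sum to 2 (valence 4) → 2 H
  atom 14: O, bond orders sum to 1 (valence 2) → 1 H
Totals → C:11, H:18, O:3.
In Hill order: C11H18O3.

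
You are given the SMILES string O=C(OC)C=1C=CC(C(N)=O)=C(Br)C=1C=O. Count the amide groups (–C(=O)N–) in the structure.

The amide motif appears at heavy-atom position 9 in the SMILES.
Other groups present: 1 aldehyde, 1 ester.
Amide count: 1.

1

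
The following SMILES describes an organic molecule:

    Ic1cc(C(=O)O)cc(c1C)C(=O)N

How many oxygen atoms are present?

3

Scan the SMILES for O atoms (remember two-letter symbols like Cl and Br are single atoms).
Oxygen count: 3.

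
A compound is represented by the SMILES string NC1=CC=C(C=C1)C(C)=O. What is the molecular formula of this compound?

C8H9NO

Walk through each heavy atom and fill implicit hydrogens from standard valence (C 4, N 3, O 2, S 2, halogen 1):
  atom 1: N, bond orders sum to 1 (valence 3) → 2 H
  atom 2: C, bond orders sum to 4 (valence 4) → 0 H
  atom 3: C, bond orders sum to 3 (valence 4) → 1 H
  atom 4: C, bond orders sum to 3 (valence 4) → 1 H
  atom 5: C, bond orders sum to 4 (valence 4) → 0 H
  atom 6: C, bond orders sum to 3 (valence 4) → 1 H
  atom 7: C, bond orders sum to 3 (valence 4) → 1 H
  atom 8: C, bond orders sum to 4 (valence 4) → 0 H
  atom 9: C, bond orders sum to 1 (valence 4) → 3 H
  atom 10: O, bond orders sum to 2 (valence 2) → 0 H
Totals → C:8, H:9, N:1, O:1.
In Hill order: C8H9NO.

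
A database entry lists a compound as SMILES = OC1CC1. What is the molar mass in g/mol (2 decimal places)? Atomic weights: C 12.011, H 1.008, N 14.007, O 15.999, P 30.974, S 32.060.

58.08 g/mol

First, the molecular formula is C3H6O (counting implicit H from valence).
  C: 3 × 12.011 = 36.033
  H: 6 × 1.008 = 6.048
  O: 1 × 15.999 = 15.999
Sum: 3×12.011 + 6×1.008 + 1×15.999 = 58.080 → 58.08 g/mol.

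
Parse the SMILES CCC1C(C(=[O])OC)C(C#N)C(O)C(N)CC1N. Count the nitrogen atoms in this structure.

Scan the SMILES for N atoms (remember two-letter symbols like Cl and Br are single atoms).
Nitrogen count: 3.

3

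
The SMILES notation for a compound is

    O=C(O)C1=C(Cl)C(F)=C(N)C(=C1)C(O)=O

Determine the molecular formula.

Walk through each heavy atom and fill implicit hydrogens from standard valence (C 4, N 3, O 2, S 2, halogen 1):
  atom 1: O, bond orders sum to 2 (valence 2) → 0 H
  atom 2: C, bond orders sum to 4 (valence 4) → 0 H
  atom 3: O, bond orders sum to 1 (valence 2) → 1 H
  atom 4: C, bond orders sum to 4 (valence 4) → 0 H
  atom 5: C, bond orders sum to 4 (valence 4) → 0 H
  atom 6: Cl (halogen, monovalent) → 0 H
  atom 7: C, bond orders sum to 4 (valence 4) → 0 H
  atom 8: F (halogen, monovalent) → 0 H
  atom 9: C, bond orders sum to 4 (valence 4) → 0 H
  atom 10: N, bond orders sum to 1 (valence 3) → 2 H
  atom 11: C, bond orders sum to 4 (valence 4) → 0 H
  atom 12: C, bond orders sum to 3 (valence 4) → 1 H
  atom 13: C, bond orders sum to 4 (valence 4) → 0 H
  atom 14: O, bond orders sum to 1 (valence 2) → 1 H
  atom 15: O, bond orders sum to 2 (valence 2) → 0 H
Totals → C:8, H:5, Cl:1, F:1, N:1, O:4.
In Hill order: C8H5ClFNO4.

C8H5ClFNO4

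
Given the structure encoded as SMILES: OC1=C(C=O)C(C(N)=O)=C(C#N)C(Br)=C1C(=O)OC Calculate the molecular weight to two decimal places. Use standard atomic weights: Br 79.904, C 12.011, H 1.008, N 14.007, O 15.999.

327.09 g/mol

First, the molecular formula is C11H7BrN2O5 (counting implicit H from valence).
  Br: 1 × 79.904 = 79.904
  C: 11 × 12.011 = 132.121
  H: 7 × 1.008 = 7.056
  N: 2 × 14.007 = 28.014
  O: 5 × 15.999 = 79.995
Sum: 1×79.904 + 11×12.011 + 7×1.008 + 2×14.007 + 5×15.999 = 327.090 → 327.09 g/mol.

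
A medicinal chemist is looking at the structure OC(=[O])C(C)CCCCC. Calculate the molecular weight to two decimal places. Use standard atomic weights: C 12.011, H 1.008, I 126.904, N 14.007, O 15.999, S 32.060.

144.21 g/mol

First, the molecular formula is C8H16O2 (counting implicit H from valence).
  C: 8 × 12.011 = 96.088
  H: 16 × 1.008 = 16.128
  O: 2 × 15.999 = 31.998
Sum: 8×12.011 + 16×1.008 + 2×15.999 = 144.214 → 144.21 g/mol.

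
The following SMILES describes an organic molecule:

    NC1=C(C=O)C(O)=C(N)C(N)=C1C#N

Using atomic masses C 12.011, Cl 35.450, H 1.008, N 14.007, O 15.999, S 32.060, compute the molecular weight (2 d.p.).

First, the molecular formula is C8H8N4O2 (counting implicit H from valence).
  C: 8 × 12.011 = 96.088
  H: 8 × 1.008 = 8.064
  N: 4 × 14.007 = 56.028
  O: 2 × 15.999 = 31.998
Sum: 8×12.011 + 8×1.008 + 4×14.007 + 2×15.999 = 192.178 → 192.18 g/mol.

192.18 g/mol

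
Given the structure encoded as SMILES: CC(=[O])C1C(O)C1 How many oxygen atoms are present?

Scan the SMILES for O atoms (remember two-letter symbols like Cl and Br are single atoms).
Oxygen count: 2.

2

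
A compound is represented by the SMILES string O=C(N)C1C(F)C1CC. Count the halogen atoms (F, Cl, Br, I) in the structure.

1

Halogen atoms appear at heavy-atom position 6 (1×F).
Other groups present: 1 amide.
Halogen count: 1.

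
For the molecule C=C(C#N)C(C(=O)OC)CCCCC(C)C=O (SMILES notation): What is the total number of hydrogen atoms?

19

Walk through each heavy atom and fill implicit hydrogens from standard valence (C 4, N 3, O 2, S 2, halogen 1):
  atom 1: C, bond orders sum to 2 (valence 4) → 2 H
  atom 2: C, bond orders sum to 4 (valence 4) → 0 H
  atom 3: C, bond orders sum to 4 (valence 4) → 0 H
  atom 4: N, bond orders sum to 3 (valence 3) → 0 H
  atom 5: C, bond orders sum to 3 (valence 4) → 1 H
  atom 6: C, bond orders sum to 4 (valence 4) → 0 H
  atom 7: O, bond orders sum to 2 (valence 2) → 0 H
  atom 8: O, bond orders sum to 2 (valence 2) → 0 H
  atom 9: C, bond orders sum to 1 (valence 4) → 3 H
  atom 10: C, bond orders sum to 2 (valence 4) → 2 H
  atom 11: C, bond orders sum to 2 (valence 4) → 2 H
  atom 12: C, bond orders sum to 2 (valence 4) → 2 H
  atom 13: C, bond orders sum to 2 (valence 4) → 2 H
  atom 14: C, bond orders sum to 3 (valence 4) → 1 H
  atom 15: C, bond orders sum to 1 (valence 4) → 3 H
  atom 16: C, bond orders sum to 3 (valence 4) → 1 H
  atom 17: O, bond orders sum to 2 (valence 2) → 0 H
Total hydrogens: 19.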